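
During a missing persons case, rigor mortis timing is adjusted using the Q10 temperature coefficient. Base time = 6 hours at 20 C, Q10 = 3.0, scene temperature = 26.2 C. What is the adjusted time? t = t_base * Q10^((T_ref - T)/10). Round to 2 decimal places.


Rigor mortis time adjustment:
Exponent = (T_ref - T_actual) / 10 = (20 - 26.2) / 10 = -0.62
Q10 factor = 3.0^-0.62 = 0.50604
t_adjusted = 6 * 0.50604 = 3.04 hours

3.04


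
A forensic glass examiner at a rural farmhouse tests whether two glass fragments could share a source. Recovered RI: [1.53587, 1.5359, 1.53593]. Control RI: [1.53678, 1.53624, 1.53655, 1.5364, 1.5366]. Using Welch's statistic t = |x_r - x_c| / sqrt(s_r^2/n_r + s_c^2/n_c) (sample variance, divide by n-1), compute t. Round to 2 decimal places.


Welch's t-criterion for glass RI comparison:
Recovered mean = sum / n_r = 4.6077 / 3 = 1.5359
Control mean = sum / n_c = 7.68257 / 5 = 1.536514
Recovered sample variance s_r^2 = 9e-10
Control sample variance s_c^2 = 4.188e-08
Welch SE (unpooled) = sqrt(s_r^2/n_r + s_c^2/n_c) = sqrt(3e-10 + 8.376e-09) = sqrt(8.676e-09) = 9.3145e-05
|mean_r - mean_c| = 0.000614
t = 0.000614 / 9.3145e-05 = 6.59

6.59


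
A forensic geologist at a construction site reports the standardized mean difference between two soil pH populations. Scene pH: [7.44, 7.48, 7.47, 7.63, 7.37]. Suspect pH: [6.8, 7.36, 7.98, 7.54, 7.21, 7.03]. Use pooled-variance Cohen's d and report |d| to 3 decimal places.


Pooled-variance Cohen's d for soil pH comparison:
Scene mean = 37.39 / 5 = 7.478
Suspect mean = 43.92 / 6 = 7.32
Scene sample variance s_s^2 = 0.00907
Suspect sample variance s_c^2 = 0.17044
Pooled variance = ((n_s-1)*s_s^2 + (n_c-1)*s_c^2) / (n_s + n_c - 2) = 0.09872
Pooled SD = sqrt(0.09872) = 0.314197
Mean difference = 0.158
|d| = |0.158| / 0.314197 = 0.503

0.503


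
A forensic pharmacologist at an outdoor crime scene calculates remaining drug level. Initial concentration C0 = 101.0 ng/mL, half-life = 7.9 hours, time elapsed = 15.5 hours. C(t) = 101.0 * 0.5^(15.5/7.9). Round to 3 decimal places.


Drug concentration decay:
Number of half-lives = t / t_half = 15.5 / 7.9 = 1.962025
Decay factor = 0.5^1.962025 = 0.25666794
C(t) = 101.0 * 0.25666794 = 25.923 ng/mL

25.923


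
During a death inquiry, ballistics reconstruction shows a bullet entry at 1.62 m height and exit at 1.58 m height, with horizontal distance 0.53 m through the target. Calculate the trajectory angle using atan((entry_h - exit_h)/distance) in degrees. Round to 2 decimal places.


Bullet trajectory angle:
Height difference = 1.62 - 1.58 = 0.04 m
angle = atan(0.04 / 0.53)
angle = atan(0.075472)
angle = 4.32 degrees

4.32


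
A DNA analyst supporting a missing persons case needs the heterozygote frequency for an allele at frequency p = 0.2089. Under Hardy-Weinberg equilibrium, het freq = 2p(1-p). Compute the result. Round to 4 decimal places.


Hardy-Weinberg heterozygote frequency:
q = 1 - p = 1 - 0.2089 = 0.7911
2pq = 2 * 0.2089 * 0.7911 = 0.3305

0.3305


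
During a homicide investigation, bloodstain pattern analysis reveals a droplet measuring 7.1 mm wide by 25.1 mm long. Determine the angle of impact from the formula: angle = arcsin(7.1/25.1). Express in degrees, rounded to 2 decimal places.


Blood spatter impact angle calculation:
width / length = 7.1 / 25.1 = 0.282869
angle = arcsin(0.282869)
angle = 16.43 degrees

16.43


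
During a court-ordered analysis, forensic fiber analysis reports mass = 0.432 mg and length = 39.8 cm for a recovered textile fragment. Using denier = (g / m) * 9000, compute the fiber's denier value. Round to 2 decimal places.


Denier calculation:
Mass in grams = 0.432 mg / 1000 = 0.000432 g
Length in meters = 39.8 cm / 100 = 0.398 m
Linear density = mass / length = 0.000432 / 0.398 = 0.00108543 g/m
Denier = (g/m) * 9000 = 0.00108543 * 9000 = 9.77

9.77


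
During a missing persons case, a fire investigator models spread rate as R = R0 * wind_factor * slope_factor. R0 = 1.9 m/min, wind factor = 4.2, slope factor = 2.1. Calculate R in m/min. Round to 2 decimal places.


Fire spread rate calculation:
R = R0 * wind_factor * slope_factor
= 1.9 * 4.2 * 2.1
= 7.98 * 2.1
= 16.76 m/min

16.76


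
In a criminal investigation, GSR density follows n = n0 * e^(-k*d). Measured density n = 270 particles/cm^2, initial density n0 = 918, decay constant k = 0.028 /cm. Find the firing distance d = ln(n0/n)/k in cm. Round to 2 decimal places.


GSR distance calculation:
n0/n = 918 / 270 = 3.4
ln(n0/n) = 1.223775
d = 1.223775 / 0.028 = 43.71 cm

43.71


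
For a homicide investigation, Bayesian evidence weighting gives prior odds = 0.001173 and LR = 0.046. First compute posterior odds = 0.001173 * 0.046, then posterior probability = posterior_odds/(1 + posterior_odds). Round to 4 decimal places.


Bayesian evidence evaluation:
Posterior odds = prior_odds * LR = 0.001173 * 0.046 = 0.000053958
Posterior probability = posterior_odds / (1 + posterior_odds)
= 0.000053958 / (1 + 0.000053958)
= 0.000053958 / 1.000053958
= 0.0001

0.0001


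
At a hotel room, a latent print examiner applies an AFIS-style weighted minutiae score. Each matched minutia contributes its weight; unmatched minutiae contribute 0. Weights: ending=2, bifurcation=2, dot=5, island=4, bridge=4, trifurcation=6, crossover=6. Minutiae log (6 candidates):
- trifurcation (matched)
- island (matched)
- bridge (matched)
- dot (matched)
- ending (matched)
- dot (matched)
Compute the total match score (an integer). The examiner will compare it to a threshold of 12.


Weighted minutiae match score:
  trifurcation: matched, +6 (running total 6)
  island: matched, +4 (running total 10)
  bridge: matched, +4 (running total 14)
  dot: matched, +5 (running total 19)
  ending: matched, +2 (running total 21)
  dot: matched, +5 (running total 26)
Total score = 26
Threshold = 12; verdict = identification

26


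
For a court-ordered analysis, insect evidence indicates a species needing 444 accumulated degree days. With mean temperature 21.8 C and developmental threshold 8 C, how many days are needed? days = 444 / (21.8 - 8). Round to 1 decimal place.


Insect development time:
Effective temperature = avg_temp - T_base = 21.8 - 8 = 13.8 C
Days = ADD / effective_temp = 444 / 13.8 = 32.2 days

32.2


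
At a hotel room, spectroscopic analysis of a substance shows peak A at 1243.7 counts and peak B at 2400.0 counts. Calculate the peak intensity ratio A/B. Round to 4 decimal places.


Spectral peak ratio:
Peak A = 1243.7 counts
Peak B = 2400.0 counts
Ratio = 1243.7 / 2400.0 = 0.5182

0.5182


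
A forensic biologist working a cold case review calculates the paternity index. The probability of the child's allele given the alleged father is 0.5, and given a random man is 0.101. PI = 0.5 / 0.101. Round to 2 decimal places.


Paternity Index calculation:
PI = P(allele|father) / P(allele|random)
PI = 0.5 / 0.101
PI = 4.95

4.95


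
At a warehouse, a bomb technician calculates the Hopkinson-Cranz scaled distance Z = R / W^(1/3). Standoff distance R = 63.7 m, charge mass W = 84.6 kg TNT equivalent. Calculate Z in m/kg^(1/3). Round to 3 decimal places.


Scaled distance calculation:
W^(1/3) = 84.6^(1/3) = 4.389922
Z = R / W^(1/3) = 63.7 / 4.389922
Z = 14.511 m/kg^(1/3)

14.511


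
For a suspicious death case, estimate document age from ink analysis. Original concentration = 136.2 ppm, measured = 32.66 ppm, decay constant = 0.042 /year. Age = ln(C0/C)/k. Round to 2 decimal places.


Document age estimation:
C0/C = 136.2 / 32.66 = 4.170239
ln(C0/C) = 1.427973
t = 1.427973 / 0.042 = 34.00 years

34.00


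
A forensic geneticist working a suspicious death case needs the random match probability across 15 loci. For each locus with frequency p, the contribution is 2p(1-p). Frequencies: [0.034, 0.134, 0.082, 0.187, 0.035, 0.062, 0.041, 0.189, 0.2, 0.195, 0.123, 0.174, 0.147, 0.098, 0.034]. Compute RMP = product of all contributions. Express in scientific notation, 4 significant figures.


Computing RMP for 15 loci:
Locus 1: 2 * 0.034 * 0.966 = 0.065688
Locus 2: 2 * 0.134 * 0.866 = 0.232088
Locus 3: 2 * 0.082 * 0.918 = 0.150552
Locus 4: 2 * 0.187 * 0.813 = 0.304062
Locus 5: 2 * 0.035 * 0.965 = 0.06755
Locus 6: 2 * 0.062 * 0.938 = 0.116312
Locus 7: 2 * 0.041 * 0.959 = 0.078638
Locus 8: 2 * 0.189 * 0.811 = 0.306558
Locus 9: 2 * 0.2 * 0.8 = 0.32
Locus 10: 2 * 0.195 * 0.805 = 0.31395
Locus 11: 2 * 0.123 * 0.877 = 0.215742
Locus 12: 2 * 0.174 * 0.826 = 0.287448
Locus 13: 2 * 0.147 * 0.853 = 0.250782
Locus 14: 2 * 0.098 * 0.902 = 0.176792
Locus 15: 2 * 0.034 * 0.966 = 0.065688
RMP = 2.398e-12

2.398e-12


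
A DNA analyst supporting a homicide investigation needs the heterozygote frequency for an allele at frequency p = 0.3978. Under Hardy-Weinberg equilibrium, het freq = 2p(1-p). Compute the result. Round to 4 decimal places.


Hardy-Weinberg heterozygote frequency:
q = 1 - p = 1 - 0.3978 = 0.6022
2pq = 2 * 0.3978 * 0.6022 = 0.4791

0.4791


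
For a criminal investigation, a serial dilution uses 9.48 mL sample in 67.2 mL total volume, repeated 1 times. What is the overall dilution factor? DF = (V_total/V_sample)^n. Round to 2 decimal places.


Dilution factor calculation:
Single dilution = V_total / V_sample = 67.2 / 9.48 ≈ 7.088608
Number of dilutions = 1
Total DF = (67.2 / 9.48)^1 (full precision, rounded at the end) = 7.09

7.09


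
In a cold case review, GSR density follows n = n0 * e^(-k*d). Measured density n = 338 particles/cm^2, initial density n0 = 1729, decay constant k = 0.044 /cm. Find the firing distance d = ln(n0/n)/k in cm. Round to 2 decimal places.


GSR distance calculation:
n0/n = 1729 / 338 = 5.115385
ln(n0/n) = 1.632253
d = 1.632253 / 0.044 = 37.10 cm

37.10


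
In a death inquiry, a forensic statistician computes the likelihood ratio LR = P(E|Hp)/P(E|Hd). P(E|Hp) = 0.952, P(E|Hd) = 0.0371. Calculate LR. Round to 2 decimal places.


Likelihood ratio calculation:
LR = P(E|Hp) / P(E|Hd)
LR = 0.952 / 0.0371
LR = 25.66

25.66


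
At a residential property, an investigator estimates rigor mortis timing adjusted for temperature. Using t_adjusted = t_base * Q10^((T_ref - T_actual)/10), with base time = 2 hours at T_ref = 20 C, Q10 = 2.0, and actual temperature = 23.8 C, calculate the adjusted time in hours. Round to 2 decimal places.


Rigor mortis time adjustment:
Exponent = (T_ref - T_actual) / 10 = (20 - 23.8) / 10 = -0.38
Q10 factor = 2.0^-0.38 = 0.76844
t_adjusted = 2 * 0.76844 = 1.54 hours

1.54


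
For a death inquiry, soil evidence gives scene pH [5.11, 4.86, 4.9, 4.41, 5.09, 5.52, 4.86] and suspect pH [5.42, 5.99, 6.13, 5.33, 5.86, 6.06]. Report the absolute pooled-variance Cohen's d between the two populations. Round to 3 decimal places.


Pooled-variance Cohen's d for soil pH comparison:
Scene mean = 34.75 / 7 = 4.964286
Suspect mean = 34.79 / 6 = 5.798333
Scene sample variance s_s^2 = 0.113162
Suspect sample variance s_c^2 = 0.116297
Pooled variance = ((n_s-1)*s_s^2 + (n_c-1)*s_c^2) / (n_s + n_c - 2) = 0.114587
Pooled SD = sqrt(0.114587) = 0.338507
Mean difference = -0.834048
|d| = |-0.834048| / 0.338507 = 2.464

2.464


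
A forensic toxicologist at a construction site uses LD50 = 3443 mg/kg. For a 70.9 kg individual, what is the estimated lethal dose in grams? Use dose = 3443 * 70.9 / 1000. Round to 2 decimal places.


Lethal dose calculation:
Lethal dose = LD50 * body_weight / 1000
= 3443 * 70.9 / 1000
= 244108.7 / 1000
= 244.11 g

244.11


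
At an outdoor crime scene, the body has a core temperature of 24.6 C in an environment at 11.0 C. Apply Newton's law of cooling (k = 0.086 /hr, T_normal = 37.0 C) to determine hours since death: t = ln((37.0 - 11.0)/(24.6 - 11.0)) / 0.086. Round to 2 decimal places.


Using Newton's law of cooling:
t = ln((T_normal - T_ambient) / (T_body - T_ambient)) / k
T_normal - T_ambient = 26.0
T_body - T_ambient = 13.6
Ratio = 1.911765
ln(ratio) = 0.648027
t = 0.648027 / 0.086 = 7.54 hours

7.54


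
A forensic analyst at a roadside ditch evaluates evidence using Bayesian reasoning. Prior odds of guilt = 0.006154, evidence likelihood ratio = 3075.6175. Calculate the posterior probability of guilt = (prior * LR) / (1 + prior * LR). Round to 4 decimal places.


Bayesian evidence evaluation:
Posterior odds = prior_odds * LR = 0.006154 * 3075.6175 = 18.92735
Posterior probability = posterior_odds / (1 + posterior_odds)
= 18.92735 / (1 + 18.92735)
= 18.92735 / 19.92735
= 0.9498

0.9498


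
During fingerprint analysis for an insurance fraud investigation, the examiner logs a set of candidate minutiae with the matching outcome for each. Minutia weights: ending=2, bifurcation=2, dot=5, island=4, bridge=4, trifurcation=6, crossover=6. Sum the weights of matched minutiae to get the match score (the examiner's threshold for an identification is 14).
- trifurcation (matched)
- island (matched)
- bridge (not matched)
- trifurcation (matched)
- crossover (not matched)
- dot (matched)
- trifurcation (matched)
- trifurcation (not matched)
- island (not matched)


Weighted minutiae match score:
  trifurcation: matched, +6 (running total 6)
  island: matched, +4 (running total 10)
  bridge: not matched, +0
  trifurcation: matched, +6 (running total 16)
  crossover: not matched, +0
  dot: matched, +5 (running total 21)
  trifurcation: matched, +6 (running total 27)
  trifurcation: not matched, +0
  island: not matched, +0
Total score = 27
Threshold = 14; verdict = identification

27


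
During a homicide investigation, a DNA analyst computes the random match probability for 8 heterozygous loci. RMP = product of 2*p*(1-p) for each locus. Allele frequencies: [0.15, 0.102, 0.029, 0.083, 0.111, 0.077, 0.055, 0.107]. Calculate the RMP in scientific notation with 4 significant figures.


Computing RMP for 8 loci:
Locus 1: 2 * 0.15 * 0.85 = 0.255
Locus 2: 2 * 0.102 * 0.898 = 0.183192
Locus 3: 2 * 0.029 * 0.971 = 0.056318
Locus 4: 2 * 0.083 * 0.917 = 0.152222
Locus 5: 2 * 0.111 * 0.889 = 0.197358
Locus 6: 2 * 0.077 * 0.923 = 0.142142
Locus 7: 2 * 0.055 * 0.945 = 0.10395
Locus 8: 2 * 0.107 * 0.893 = 0.191102
RMP = 2.232e-07

2.232e-07


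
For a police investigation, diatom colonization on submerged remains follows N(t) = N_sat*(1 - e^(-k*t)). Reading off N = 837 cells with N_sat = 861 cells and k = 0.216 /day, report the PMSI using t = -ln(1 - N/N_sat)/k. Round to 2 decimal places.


PMSI from diatom colonization curve:
N / N_sat = 837 / 861 = 0.972125
1 - N/N_sat = 0.027875
ln(1 - N/N_sat) = -3.580025
t = -ln(1 - N/N_sat) / k = -(-3.580025) / 0.216 = 16.57 days

16.57


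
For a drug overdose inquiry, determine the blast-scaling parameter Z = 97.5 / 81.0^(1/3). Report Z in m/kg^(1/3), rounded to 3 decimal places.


Scaled distance calculation:
W^(1/3) = 81.0^(1/3) = 4.326749
Z = R / W^(1/3) = 97.5 / 4.326749
Z = 22.534 m/kg^(1/3)

22.534


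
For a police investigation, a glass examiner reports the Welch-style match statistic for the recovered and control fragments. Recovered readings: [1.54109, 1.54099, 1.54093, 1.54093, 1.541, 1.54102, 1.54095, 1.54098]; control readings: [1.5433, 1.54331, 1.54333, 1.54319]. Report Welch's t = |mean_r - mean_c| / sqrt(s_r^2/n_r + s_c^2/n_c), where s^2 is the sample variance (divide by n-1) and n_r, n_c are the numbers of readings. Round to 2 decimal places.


Welch's t-criterion for glass RI comparison:
Recovered mean = sum / n_r = 12.32789 / 8 = 1.5409863
Control mean = sum / n_c = 6.17313 / 4 = 1.5432825
Recovered sample variance s_r^2 = 2.82679e-09
Control sample variance s_c^2 = 3.95833e-09
Welch SE (unpooled) = sqrt(s_r^2/n_r + s_c^2/n_c) = sqrt(3.53348e-10 + 9.89583e-10) = sqrt(1.34293e-09) = 3.6646e-05
|mean_r - mean_c| = 0.00229625
t = 0.00229625 / 3.6646e-05 = 62.66

62.66


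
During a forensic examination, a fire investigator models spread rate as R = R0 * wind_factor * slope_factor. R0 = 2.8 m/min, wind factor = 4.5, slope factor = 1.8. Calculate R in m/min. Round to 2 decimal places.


Fire spread rate calculation:
R = R0 * wind_factor * slope_factor
= 2.8 * 4.5 * 1.8
= 12.6 * 1.8
= 22.68 m/min

22.68


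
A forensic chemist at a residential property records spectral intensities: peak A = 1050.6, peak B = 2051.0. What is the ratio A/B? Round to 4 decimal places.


Spectral peak ratio:
Peak A = 1050.6 counts
Peak B = 2051.0 counts
Ratio = 1050.6 / 2051.0 = 0.5122

0.5122


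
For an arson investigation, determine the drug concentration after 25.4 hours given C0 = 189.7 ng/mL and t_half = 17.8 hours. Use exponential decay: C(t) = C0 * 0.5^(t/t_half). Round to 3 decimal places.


Drug concentration decay:
Number of half-lives = t / t_half = 25.4 / 17.8 = 1.426966
Decay factor = 0.5^1.426966 = 0.37191221
C(t) = 189.7 * 0.37191221 = 70.552 ng/mL

70.552


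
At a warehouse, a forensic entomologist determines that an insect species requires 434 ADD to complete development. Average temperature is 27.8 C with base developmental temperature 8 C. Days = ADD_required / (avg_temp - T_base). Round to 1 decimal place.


Insect development time:
Effective temperature = avg_temp - T_base = 27.8 - 8 = 19.8 C
Days = ADD / effective_temp = 434 / 19.8 = 21.9 days

21.9


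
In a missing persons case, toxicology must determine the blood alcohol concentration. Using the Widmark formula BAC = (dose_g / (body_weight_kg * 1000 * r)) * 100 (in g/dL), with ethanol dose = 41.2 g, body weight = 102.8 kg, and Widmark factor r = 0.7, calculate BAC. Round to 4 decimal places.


Applying the Widmark formula:
BAC = (dose_g / (body_wt * 1000 * r)) * 100
Denominator = 102.8 * 1000 * 0.7 = 71960
BAC = (41.2 / 71960) * 100
BAC = 0.0573 g/dL

0.0573


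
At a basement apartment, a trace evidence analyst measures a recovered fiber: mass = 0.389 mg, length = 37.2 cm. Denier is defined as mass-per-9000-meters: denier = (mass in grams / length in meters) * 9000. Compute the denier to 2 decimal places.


Denier calculation:
Mass in grams = 0.389 mg / 1000 = 0.000389 g
Length in meters = 37.2 cm / 100 = 0.372 m
Linear density = mass / length = 0.000389 / 0.372 = 0.0010457 g/m
Denier = (g/m) * 9000 = 0.0010457 * 9000 = 9.41

9.41


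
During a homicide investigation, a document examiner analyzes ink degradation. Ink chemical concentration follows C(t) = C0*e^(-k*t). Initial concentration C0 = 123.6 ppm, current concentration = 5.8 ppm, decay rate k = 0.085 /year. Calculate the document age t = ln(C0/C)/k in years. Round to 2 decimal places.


Document age estimation:
C0/C = 123.6 / 5.8 = 21.310345
ln(C0/C) = 3.059193
t = 3.059193 / 0.085 = 35.99 years

35.99


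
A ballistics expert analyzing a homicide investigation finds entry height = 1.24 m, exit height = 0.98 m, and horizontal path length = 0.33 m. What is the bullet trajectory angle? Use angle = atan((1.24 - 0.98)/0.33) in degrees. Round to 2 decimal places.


Bullet trajectory angle:
Height difference = 1.24 - 0.98 = 0.26 m
angle = atan(0.26 / 0.33)
angle = atan(0.787879)
angle = 38.23 degrees

38.23


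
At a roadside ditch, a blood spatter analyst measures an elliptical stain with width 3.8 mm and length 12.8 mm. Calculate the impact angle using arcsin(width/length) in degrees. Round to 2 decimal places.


Blood spatter impact angle calculation:
width / length = 3.8 / 12.8 = 0.296875
angle = arcsin(0.296875)
angle = 17.27 degrees

17.27


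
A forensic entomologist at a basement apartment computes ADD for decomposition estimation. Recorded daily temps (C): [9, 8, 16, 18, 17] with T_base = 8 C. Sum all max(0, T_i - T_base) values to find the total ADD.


Computing ADD day by day:
Day 1: max(0, 9 - 8) = 1
Day 2: max(0, 8 - 8) = 0
Day 3: max(0, 16 - 8) = 8
Day 4: max(0, 18 - 8) = 10
Day 5: max(0, 17 - 8) = 9
Total ADD = 28

28


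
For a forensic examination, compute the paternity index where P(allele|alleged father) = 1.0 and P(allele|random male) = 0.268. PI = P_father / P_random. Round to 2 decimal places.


Paternity Index calculation:
PI = P(allele|father) / P(allele|random)
PI = 1.0 / 0.268
PI = 3.73

3.73


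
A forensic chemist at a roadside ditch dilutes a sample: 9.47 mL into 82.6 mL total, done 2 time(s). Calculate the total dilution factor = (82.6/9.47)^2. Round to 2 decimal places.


Dilution factor calculation:
Single dilution = V_total / V_sample = 82.6 / 9.47 ≈ 8.722281
Number of dilutions = 2
Total DF = (82.6 / 9.47)^2 (full precision, rounded at the end) = 76.08

76.08


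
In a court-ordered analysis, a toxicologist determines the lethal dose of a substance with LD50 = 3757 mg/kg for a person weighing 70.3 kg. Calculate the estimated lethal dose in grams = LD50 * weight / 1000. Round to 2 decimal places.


Lethal dose calculation:
Lethal dose = LD50 * body_weight / 1000
= 3757 * 70.3 / 1000
= 264117.1 / 1000
= 264.12 g

264.12


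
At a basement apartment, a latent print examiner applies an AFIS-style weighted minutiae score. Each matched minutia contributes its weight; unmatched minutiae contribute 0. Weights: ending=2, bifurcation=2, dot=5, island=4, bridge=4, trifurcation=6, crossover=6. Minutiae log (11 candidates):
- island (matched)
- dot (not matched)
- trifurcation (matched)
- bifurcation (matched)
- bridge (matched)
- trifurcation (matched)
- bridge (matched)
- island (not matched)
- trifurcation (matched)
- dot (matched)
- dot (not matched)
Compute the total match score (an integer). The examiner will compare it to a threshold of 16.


Weighted minutiae match score:
  island: matched, +4 (running total 4)
  dot: not matched, +0
  trifurcation: matched, +6 (running total 10)
  bifurcation: matched, +2 (running total 12)
  bridge: matched, +4 (running total 16)
  trifurcation: matched, +6 (running total 22)
  bridge: matched, +4 (running total 26)
  island: not matched, +0
  trifurcation: matched, +6 (running total 32)
  dot: matched, +5 (running total 37)
  dot: not matched, +0
Total score = 37
Threshold = 16; verdict = identification

37


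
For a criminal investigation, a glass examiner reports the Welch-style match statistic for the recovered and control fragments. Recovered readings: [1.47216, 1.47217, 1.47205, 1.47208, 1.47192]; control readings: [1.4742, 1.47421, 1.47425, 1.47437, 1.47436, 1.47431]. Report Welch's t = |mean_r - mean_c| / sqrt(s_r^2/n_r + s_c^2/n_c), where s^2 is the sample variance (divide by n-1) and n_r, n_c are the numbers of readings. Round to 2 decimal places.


Welch's t-criterion for glass RI comparison:
Recovered mean = sum / n_r = 7.36038 / 5 = 1.472076
Control mean = sum / n_c = 8.8457 / 6 = 1.4742833
Recovered sample variance s_r^2 = 1.023e-08
Control sample variance s_c^2 = 5.50667e-09
Welch SE (unpooled) = sqrt(s_r^2/n_r + s_c^2/n_c) = sqrt(2.046e-09 + 9.17778e-10) = sqrt(2.96378e-09) = 5.44406e-05
|mean_r - mean_c| = 0.00220733
t = 0.00220733 / 5.44406e-05 = 40.55

40.55


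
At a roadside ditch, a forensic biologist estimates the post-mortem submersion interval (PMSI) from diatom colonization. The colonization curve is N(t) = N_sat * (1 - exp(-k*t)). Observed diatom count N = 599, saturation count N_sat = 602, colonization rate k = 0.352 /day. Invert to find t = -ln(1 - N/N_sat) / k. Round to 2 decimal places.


PMSI from diatom colonization curve:
N / N_sat = 599 / 602 = 0.995017
1 - N/N_sat = 0.004983
ln(1 - N/N_sat) = -5.301723
t = -ln(1 - N/N_sat) / k = -(-5.301723) / 0.352 = 15.06 days

15.06


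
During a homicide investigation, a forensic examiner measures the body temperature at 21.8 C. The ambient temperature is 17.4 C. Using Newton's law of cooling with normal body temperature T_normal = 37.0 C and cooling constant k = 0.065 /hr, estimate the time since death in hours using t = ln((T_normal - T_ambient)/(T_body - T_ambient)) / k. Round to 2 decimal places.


Using Newton's law of cooling:
t = ln((T_normal - T_ambient) / (T_body - T_ambient)) / k
T_normal - T_ambient = 19.6
T_body - T_ambient = 4.4
Ratio = 4.454545
ln(ratio) = 1.493925
t = 1.493925 / 0.065 = 22.98 hours

22.98


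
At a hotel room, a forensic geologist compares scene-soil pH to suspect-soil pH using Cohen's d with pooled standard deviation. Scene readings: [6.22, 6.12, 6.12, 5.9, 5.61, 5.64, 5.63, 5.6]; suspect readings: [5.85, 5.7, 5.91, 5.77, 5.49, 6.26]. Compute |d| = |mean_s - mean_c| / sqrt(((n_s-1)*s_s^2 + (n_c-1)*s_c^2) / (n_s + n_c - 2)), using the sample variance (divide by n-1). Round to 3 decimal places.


Pooled-variance Cohen's d for soil pH comparison:
Scene mean = 46.84 / 8 = 5.855
Suspect mean = 34.98 / 6 = 5.83
Scene sample variance s_s^2 = 0.071086
Suspect sample variance s_c^2 = 0.06556
Pooled variance = ((n_s-1)*s_s^2 + (n_c-1)*s_c^2) / (n_s + n_c - 2) = 0.068783
Pooled SD = sqrt(0.068783) = 0.262265
Mean difference = 0.025
|d| = |0.025| / 0.262265 = 0.095

0.095


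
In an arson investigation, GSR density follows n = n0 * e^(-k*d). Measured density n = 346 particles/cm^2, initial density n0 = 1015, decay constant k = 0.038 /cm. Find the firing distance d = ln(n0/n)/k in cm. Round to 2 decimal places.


GSR distance calculation:
n0/n = 1015 / 346 = 2.933526
ln(n0/n) = 1.076205
d = 1.076205 / 0.038 = 28.32 cm

28.32


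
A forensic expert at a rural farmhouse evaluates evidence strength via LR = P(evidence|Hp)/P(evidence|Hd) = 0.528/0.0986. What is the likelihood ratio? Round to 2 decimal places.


Likelihood ratio calculation:
LR = P(E|Hp) / P(E|Hd)
LR = 0.528 / 0.0986
LR = 5.35

5.35


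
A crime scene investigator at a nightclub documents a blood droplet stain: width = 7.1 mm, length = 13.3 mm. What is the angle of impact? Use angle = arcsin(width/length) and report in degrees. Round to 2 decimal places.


Blood spatter impact angle calculation:
width / length = 7.1 / 13.3 = 0.533835
angle = arcsin(0.533835)
angle = 32.26 degrees

32.26


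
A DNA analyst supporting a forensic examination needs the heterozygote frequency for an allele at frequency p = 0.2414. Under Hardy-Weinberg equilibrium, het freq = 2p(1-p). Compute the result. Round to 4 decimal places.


Hardy-Weinberg heterozygote frequency:
q = 1 - p = 1 - 0.2414 = 0.7586
2pq = 2 * 0.2414 * 0.7586 = 0.3663

0.3663


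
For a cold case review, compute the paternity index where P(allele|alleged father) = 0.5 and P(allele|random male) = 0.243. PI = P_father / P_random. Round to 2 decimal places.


Paternity Index calculation:
PI = P(allele|father) / P(allele|random)
PI = 0.5 / 0.243
PI = 2.06

2.06


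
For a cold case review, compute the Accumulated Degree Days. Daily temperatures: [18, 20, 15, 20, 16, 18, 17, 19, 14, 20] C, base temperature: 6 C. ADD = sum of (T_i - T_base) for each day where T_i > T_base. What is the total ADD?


Computing ADD day by day:
Day 1: max(0, 18 - 6) = 12
Day 2: max(0, 20 - 6) = 14
Day 3: max(0, 15 - 6) = 9
Day 4: max(0, 20 - 6) = 14
Day 5: max(0, 16 - 6) = 10
Day 6: max(0, 18 - 6) = 12
Day 7: max(0, 17 - 6) = 11
Day 8: max(0, 19 - 6) = 13
Day 9: max(0, 14 - 6) = 8
Day 10: max(0, 20 - 6) = 14
Total ADD = 117

117


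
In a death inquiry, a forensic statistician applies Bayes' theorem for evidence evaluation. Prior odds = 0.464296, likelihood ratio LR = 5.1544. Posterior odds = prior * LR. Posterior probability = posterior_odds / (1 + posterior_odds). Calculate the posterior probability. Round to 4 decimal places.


Bayesian evidence evaluation:
Posterior odds = prior_odds * LR = 0.464296 * 5.1544 = 2.393167
Posterior probability = posterior_odds / (1 + posterior_odds)
= 2.393167 / (1 + 2.393167)
= 2.393167 / 3.393167
= 0.7053

0.7053


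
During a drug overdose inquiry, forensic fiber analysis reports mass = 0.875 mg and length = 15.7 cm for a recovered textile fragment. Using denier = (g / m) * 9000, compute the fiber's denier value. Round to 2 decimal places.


Denier calculation:
Mass in grams = 0.875 mg / 1000 = 0.000875 g
Length in meters = 15.7 cm / 100 = 0.157 m
Linear density = mass / length = 0.000875 / 0.157 = 0.00557325 g/m
Denier = (g/m) * 9000 = 0.00557325 * 9000 = 50.16

50.16


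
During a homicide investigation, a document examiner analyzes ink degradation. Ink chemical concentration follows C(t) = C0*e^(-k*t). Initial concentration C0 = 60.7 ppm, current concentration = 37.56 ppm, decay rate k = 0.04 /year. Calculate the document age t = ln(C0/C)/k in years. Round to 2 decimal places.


Document age estimation:
C0/C = 60.7 / 37.56 = 1.616081
ln(C0/C) = 0.480004
t = 0.480004 / 0.04 = 12.00 years

12.00


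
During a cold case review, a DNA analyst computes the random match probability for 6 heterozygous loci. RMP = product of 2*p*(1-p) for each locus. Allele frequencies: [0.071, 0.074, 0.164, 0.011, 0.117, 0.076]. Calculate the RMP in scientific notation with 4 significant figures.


Computing RMP for 6 loci:
Locus 1: 2 * 0.071 * 0.929 = 0.131918
Locus 2: 2 * 0.074 * 0.926 = 0.137048
Locus 3: 2 * 0.164 * 0.836 = 0.274208
Locus 4: 2 * 0.011 * 0.989 = 0.021758
Locus 5: 2 * 0.117 * 0.883 = 0.206622
Locus 6: 2 * 0.076 * 0.924 = 0.140448
RMP = 3.130e-06

3.130e-06


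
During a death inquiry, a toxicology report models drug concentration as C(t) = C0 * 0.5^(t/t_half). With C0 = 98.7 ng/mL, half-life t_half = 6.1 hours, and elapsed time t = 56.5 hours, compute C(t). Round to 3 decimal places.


Drug concentration decay:
Number of half-lives = t / t_half = 56.5 / 6.1 = 9.262295
Decay factor = 0.5^9.262295 = 0.00162844
C(t) = 98.7 * 0.00162844 = 0.161 ng/mL

0.161


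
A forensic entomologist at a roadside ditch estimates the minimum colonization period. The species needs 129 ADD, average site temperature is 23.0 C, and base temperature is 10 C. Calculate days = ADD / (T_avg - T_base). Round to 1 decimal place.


Insect development time:
Effective temperature = avg_temp - T_base = 23.0 - 10 = 13.0 C
Days = ADD / effective_temp = 129 / 13.0 = 9.9 days

9.9


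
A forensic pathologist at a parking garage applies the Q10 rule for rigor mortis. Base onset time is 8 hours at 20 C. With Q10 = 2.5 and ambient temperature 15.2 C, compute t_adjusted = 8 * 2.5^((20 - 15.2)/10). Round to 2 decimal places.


Rigor mortis time adjustment:
Exponent = (T_ref - T_actual) / 10 = (20 - 15.2) / 10 = 0.48
Q10 factor = 2.5^0.48 = 1.55243
t_adjusted = 8 * 1.55243 = 12.42 hours

12.42


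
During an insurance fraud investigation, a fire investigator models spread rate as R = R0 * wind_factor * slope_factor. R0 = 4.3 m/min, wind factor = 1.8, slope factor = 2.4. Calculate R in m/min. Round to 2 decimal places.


Fire spread rate calculation:
R = R0 * wind_factor * slope_factor
= 4.3 * 1.8 * 2.4
= 7.74 * 2.4
= 18.58 m/min

18.58


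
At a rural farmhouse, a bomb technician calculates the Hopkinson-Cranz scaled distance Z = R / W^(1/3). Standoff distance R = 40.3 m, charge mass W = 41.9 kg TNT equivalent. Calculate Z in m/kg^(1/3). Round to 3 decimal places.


Scaled distance calculation:
W^(1/3) = 41.9^(1/3) = 3.473266
Z = R / W^(1/3) = 40.3 / 3.473266
Z = 11.603 m/kg^(1/3)

11.603


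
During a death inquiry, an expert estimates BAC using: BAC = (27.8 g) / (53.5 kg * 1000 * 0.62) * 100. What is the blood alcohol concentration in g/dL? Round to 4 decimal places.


Applying the Widmark formula:
BAC = (dose_g / (body_wt * 1000 * r)) * 100
Denominator = 53.5 * 1000 * 0.62 = 33170
BAC = (27.8 / 33170) * 100
BAC = 0.0838 g/dL

0.0838


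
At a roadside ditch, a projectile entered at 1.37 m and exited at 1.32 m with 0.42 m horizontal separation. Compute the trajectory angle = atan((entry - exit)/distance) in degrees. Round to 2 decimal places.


Bullet trajectory angle:
Height difference = 1.37 - 1.32 = 0.05 m
angle = atan(0.05 / 0.42)
angle = atan(0.119048)
angle = 6.79 degrees

6.79


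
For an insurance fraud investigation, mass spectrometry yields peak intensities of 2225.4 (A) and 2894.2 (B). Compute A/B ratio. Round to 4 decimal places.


Spectral peak ratio:
Peak A = 2225.4 counts
Peak B = 2894.2 counts
Ratio = 2225.4 / 2894.2 = 0.7689

0.7689


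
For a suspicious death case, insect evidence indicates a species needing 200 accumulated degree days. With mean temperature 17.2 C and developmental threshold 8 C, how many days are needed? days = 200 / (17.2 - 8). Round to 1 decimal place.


Insect development time:
Effective temperature = avg_temp - T_base = 17.2 - 8 = 9.2 C
Days = ADD / effective_temp = 200 / 9.2 = 21.7 days

21.7


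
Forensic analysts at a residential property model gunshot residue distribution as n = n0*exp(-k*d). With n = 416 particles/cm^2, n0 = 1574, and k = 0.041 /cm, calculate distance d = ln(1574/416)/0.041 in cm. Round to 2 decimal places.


GSR distance calculation:
n0/n = 1574 / 416 = 3.783654
ln(n0/n) = 1.33069
d = 1.33069 / 0.041 = 32.46 cm

32.46


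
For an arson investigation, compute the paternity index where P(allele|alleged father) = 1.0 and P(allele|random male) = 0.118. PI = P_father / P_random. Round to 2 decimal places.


Paternity Index calculation:
PI = P(allele|father) / P(allele|random)
PI = 1.0 / 0.118
PI = 8.47

8.47


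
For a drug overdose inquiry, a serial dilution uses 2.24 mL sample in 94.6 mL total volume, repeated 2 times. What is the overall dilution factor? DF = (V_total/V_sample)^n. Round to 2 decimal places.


Dilution factor calculation:
Single dilution = V_total / V_sample = 94.6 / 2.24 ≈ 42.232143
Number of dilutions = 2
Total DF = (94.6 / 2.24)^2 (full precision, rounded at the end) = 1783.55

1783.55


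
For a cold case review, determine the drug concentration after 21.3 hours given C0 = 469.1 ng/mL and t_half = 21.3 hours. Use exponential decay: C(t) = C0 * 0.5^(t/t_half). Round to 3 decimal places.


Drug concentration decay:
Number of half-lives = t / t_half = 21.3 / 21.3 = 1
Decay factor = 0.5^1 = 0.5
C(t) = 469.1 * 0.5 = 234.550 ng/mL

234.550


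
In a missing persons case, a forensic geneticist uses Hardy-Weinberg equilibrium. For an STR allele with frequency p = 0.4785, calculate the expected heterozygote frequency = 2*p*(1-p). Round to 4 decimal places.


Hardy-Weinberg heterozygote frequency:
q = 1 - p = 1 - 0.4785 = 0.5215
2pq = 2 * 0.4785 * 0.5215 = 0.4991

0.4991


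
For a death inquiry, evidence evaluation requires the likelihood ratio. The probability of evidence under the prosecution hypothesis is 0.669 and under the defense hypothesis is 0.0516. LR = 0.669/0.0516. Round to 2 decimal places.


Likelihood ratio calculation:
LR = P(E|Hp) / P(E|Hd)
LR = 0.669 / 0.0516
LR = 12.97

12.97


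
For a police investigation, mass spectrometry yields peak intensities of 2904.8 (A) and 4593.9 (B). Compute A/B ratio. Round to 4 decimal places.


Spectral peak ratio:
Peak A = 2904.8 counts
Peak B = 4593.9 counts
Ratio = 2904.8 / 4593.9 = 0.6323

0.6323


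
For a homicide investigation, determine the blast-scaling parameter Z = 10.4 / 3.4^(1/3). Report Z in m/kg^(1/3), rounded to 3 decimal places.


Scaled distance calculation:
W^(1/3) = 3.4^(1/3) = 1.503695
Z = R / W^(1/3) = 10.4 / 1.503695
Z = 6.916 m/kg^(1/3)

6.916


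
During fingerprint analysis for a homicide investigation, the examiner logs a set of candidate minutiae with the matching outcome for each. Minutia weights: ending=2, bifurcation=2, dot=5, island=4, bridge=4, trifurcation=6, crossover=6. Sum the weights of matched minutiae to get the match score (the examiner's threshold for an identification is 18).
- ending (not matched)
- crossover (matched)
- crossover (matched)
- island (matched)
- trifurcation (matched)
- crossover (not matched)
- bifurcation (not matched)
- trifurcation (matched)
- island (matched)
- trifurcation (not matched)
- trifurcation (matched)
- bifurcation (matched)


Weighted minutiae match score:
  ending: not matched, +0
  crossover: matched, +6 (running total 6)
  crossover: matched, +6 (running total 12)
  island: matched, +4 (running total 16)
  trifurcation: matched, +6 (running total 22)
  crossover: not matched, +0
  bifurcation: not matched, +0
  trifurcation: matched, +6 (running total 28)
  island: matched, +4 (running total 32)
  trifurcation: not matched, +0
  trifurcation: matched, +6 (running total 38)
  bifurcation: matched, +2 (running total 40)
Total score = 40
Threshold = 18; verdict = identification

40


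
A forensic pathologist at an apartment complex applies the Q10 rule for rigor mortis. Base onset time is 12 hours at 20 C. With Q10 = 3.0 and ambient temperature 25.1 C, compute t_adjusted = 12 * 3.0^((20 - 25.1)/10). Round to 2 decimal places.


Rigor mortis time adjustment:
Exponent = (T_ref - T_actual) / 10 = (20 - 25.1) / 10 = -0.51
Q10 factor = 3.0^-0.51 = 0.57104
t_adjusted = 12 * 0.57104 = 6.85 hours

6.85


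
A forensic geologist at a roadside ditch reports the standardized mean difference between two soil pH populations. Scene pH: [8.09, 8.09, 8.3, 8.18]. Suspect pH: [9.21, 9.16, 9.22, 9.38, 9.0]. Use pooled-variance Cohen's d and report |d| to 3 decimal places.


Pooled-variance Cohen's d for soil pH comparison:
Scene mean = 32.66 / 4 = 8.165
Suspect mean = 45.97 / 5 = 9.194
Scene sample variance s_s^2 = 0.0099
Suspect sample variance s_c^2 = 0.01858
Pooled variance = ((n_s-1)*s_s^2 + (n_c-1)*s_c^2) / (n_s + n_c - 2) = 0.01486
Pooled SD = sqrt(0.01486) = 0.121902
Mean difference = -1.029
|d| = |-1.029| / 0.121902 = 8.441

8.441


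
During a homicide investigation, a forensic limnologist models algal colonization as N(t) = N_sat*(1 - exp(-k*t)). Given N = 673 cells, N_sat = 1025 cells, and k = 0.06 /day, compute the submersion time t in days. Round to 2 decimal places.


PMSI from diatom colonization curve:
N / N_sat = 673 / 1025 = 0.656585
1 - N/N_sat = 0.343415
ln(1 - N/N_sat) = -1.068816
t = -ln(1 - N/N_sat) / k = -(-1.068816) / 0.06 = 17.81 days

17.81


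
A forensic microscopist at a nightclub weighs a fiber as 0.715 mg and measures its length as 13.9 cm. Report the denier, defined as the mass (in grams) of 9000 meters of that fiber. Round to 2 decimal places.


Denier calculation:
Mass in grams = 0.715 mg / 1000 = 0.000715 g
Length in meters = 13.9 cm / 100 = 0.139 m
Linear density = mass / length = 0.000715 / 0.139 = 0.00514388 g/m
Denier = (g/m) * 9000 = 0.00514388 * 9000 = 46.29

46.29


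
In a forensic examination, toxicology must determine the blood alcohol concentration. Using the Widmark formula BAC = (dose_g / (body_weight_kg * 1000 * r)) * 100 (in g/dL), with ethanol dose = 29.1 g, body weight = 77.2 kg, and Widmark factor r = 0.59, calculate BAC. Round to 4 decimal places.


Applying the Widmark formula:
BAC = (dose_g / (body_wt * 1000 * r)) * 100
Denominator = 77.2 * 1000 * 0.59 = 45548
BAC = (29.1 / 45548) * 100
BAC = 0.0639 g/dL

0.0639


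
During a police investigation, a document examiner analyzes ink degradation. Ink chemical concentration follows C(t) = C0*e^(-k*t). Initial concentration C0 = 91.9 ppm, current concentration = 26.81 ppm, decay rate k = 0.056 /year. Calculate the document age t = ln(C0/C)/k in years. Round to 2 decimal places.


Document age estimation:
C0/C = 91.9 / 26.81 = 3.427825
ln(C0/C) = 1.231926
t = 1.231926 / 0.056 = 22.00 years

22.00


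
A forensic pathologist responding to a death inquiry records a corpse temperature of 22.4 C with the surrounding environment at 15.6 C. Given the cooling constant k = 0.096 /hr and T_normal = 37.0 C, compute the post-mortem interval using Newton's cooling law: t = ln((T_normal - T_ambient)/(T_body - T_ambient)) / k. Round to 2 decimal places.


Using Newton's law of cooling:
t = ln((T_normal - T_ambient) / (T_body - T_ambient)) / k
T_normal - T_ambient = 21.4
T_body - T_ambient = 6.8
Ratio = 3.147059
ln(ratio) = 1.146468
t = 1.146468 / 0.096 = 11.94 hours

11.94


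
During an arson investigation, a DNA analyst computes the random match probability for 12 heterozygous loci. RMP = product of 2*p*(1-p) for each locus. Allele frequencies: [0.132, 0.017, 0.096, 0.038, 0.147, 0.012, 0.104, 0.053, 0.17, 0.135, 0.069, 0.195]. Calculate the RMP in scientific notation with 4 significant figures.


Computing RMP for 12 loci:
Locus 1: 2 * 0.132 * 0.868 = 0.229152
Locus 2: 2 * 0.017 * 0.983 = 0.033422
Locus 3: 2 * 0.096 * 0.904 = 0.173568
Locus 4: 2 * 0.038 * 0.962 = 0.073112
Locus 5: 2 * 0.147 * 0.853 = 0.250782
Locus 6: 2 * 0.012 * 0.988 = 0.023712
Locus 7: 2 * 0.104 * 0.896 = 0.186368
Locus 8: 2 * 0.053 * 0.947 = 0.100382
Locus 9: 2 * 0.17 * 0.83 = 0.2822
Locus 10: 2 * 0.135 * 0.865 = 0.23355
Locus 11: 2 * 0.069 * 0.931 = 0.128478
Locus 12: 2 * 0.195 * 0.805 = 0.31395
RMP = 2.874e-11

2.874e-11
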